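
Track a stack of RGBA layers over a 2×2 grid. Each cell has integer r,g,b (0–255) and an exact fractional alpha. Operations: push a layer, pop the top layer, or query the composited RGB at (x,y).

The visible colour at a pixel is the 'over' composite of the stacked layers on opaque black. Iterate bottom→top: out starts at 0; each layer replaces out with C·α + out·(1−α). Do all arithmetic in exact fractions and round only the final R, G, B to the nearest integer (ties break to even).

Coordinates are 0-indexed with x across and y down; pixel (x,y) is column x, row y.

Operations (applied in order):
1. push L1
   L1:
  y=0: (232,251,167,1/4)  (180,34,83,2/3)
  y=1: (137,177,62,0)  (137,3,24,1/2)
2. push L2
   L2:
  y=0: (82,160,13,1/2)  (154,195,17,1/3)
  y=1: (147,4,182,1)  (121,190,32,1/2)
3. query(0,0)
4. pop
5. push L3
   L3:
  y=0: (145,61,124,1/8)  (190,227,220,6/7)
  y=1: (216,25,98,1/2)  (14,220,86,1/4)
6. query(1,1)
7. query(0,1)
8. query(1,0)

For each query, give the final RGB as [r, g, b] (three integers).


(0,0) stack=L1,L2; from [0,0,0]:
after L1 α=1/4: [58, 251/4, 167/4]
after L2 α=1/2: [70, 891/8, 219/8]
rounded: [70, 111, 27]

at x=1,y=1 over L1,L3:
L1 α=1/2: [137/2, 3/2, 12]
L3 α=1/4: [439/8, 449/8, 61/2]
→ [55, 56, 30]

query (0,1) [L1,L3] — begin 0,0,0
L1 α=0: [0, 0, 0]
L3 α=1/2: [108, 25/2, 49]
= [108, 12, 49]

at x=1,y=0 over L1,L3:
after L1 α=2/3: [120, 68/3, 166/3]
after L3 α=6/7: [180, 4154/21, 4126/21]
rounded: [180, 198, 196]


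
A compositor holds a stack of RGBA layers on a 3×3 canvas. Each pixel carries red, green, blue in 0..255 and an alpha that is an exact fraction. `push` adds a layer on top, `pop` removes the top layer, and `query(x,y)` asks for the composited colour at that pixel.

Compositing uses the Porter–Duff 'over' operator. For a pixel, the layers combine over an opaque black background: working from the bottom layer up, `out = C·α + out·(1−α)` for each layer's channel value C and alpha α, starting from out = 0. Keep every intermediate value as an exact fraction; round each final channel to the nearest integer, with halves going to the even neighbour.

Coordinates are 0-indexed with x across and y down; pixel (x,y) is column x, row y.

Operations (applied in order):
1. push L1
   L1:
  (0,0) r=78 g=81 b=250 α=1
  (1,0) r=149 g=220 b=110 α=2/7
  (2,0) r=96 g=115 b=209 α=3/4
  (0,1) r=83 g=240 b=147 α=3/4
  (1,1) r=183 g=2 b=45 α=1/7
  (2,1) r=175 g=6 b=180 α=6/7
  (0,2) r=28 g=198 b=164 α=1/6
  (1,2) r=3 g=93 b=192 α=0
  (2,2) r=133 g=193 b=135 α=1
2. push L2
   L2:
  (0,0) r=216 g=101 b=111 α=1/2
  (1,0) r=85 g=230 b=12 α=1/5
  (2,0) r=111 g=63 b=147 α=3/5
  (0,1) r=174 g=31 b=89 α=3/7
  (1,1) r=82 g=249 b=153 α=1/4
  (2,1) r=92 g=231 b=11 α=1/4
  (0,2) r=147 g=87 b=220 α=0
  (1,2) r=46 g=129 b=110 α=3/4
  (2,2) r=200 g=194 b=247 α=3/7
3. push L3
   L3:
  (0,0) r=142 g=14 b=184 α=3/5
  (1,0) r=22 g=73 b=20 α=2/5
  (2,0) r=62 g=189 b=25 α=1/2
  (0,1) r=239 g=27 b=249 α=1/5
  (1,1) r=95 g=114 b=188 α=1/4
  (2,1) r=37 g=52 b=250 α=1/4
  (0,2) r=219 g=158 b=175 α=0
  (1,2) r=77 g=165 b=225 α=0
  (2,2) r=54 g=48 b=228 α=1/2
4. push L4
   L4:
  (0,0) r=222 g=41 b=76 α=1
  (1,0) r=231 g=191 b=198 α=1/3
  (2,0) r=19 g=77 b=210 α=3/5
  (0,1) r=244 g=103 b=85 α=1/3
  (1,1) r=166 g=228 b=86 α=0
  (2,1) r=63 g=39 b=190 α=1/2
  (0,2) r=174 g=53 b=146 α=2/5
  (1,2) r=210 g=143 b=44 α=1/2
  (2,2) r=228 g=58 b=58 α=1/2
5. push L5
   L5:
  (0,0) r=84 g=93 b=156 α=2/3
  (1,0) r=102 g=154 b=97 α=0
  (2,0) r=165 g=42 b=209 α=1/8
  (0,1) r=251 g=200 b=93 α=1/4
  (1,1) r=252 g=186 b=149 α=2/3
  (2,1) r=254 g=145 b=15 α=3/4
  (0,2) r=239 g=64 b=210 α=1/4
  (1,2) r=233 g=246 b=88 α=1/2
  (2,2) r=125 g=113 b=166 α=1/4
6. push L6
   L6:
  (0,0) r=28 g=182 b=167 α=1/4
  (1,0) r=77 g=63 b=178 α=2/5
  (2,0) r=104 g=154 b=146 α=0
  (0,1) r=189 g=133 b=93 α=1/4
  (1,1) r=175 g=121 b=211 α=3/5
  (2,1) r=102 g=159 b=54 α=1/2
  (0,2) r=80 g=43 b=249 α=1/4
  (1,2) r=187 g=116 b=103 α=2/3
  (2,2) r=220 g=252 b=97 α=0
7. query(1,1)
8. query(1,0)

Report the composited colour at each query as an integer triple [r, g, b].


query (1,1) [L1,L2,L3,L4,L5,L6] — begin 0,0,0
+L1 (α=1/7) → [183/7, 2/7, 45/7]
+L2 (α=1/4) → [1123/28, 1749/28, 603/14]
+L3 (α=1/4) → [6029/112, 8439/112, 4441/56]
+L4 (α=0) → [6029/112, 8439/112, 4441/56]
+L5 (α=2/3) → [62477/336, 16701/112, 7043/56]
+L6 (α=3/5) → [150677/840, 37029/280, 24767/140]
→ [179, 132, 177]

(1,0) stack=L1,L2,L3,L4,L5,L6; from [0,0,0]:
L1 α=2/7: [298/7, 440/7, 220/7]
L2 α=1/5: [1787/35, 674/7, 964/35]
L3 α=2/5: [6901/175, 3044/35, 4292/175]
L4 α=1/3: [54227/525, 12773/105, 43234/525]
L5 α=0: [54227/525, 12773/105, 43234/525]
L6 α=2/5: [81177/875, 17183/175, 105534/875]
= [93, 98, 121]


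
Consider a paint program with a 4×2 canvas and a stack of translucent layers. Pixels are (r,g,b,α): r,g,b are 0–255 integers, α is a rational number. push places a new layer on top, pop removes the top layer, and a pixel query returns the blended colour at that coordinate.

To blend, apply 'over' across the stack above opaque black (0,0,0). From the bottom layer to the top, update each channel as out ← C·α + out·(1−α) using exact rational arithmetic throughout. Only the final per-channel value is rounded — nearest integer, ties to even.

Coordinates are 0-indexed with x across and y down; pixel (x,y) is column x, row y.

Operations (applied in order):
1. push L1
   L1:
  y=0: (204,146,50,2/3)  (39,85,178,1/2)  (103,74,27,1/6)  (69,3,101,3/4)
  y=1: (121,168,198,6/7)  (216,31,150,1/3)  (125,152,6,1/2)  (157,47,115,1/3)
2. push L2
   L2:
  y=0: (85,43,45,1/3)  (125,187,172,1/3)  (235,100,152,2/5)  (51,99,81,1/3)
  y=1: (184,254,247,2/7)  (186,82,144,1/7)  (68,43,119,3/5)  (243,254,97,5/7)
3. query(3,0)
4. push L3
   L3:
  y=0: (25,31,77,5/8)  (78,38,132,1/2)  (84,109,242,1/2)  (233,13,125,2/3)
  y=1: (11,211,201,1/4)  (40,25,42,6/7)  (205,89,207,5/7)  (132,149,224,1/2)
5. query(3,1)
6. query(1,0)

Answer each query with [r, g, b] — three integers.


query (3,0) [L1,L2] — begin 0,0,0
+L1 (α=3/4) → [207/4, 9/4, 303/4]
+L2 (α=1/3) → [103/2, 69/2, 155/2]
= [52, 34, 78]

query (3,1) [L1,L2,L3] — begin 0,0,0
L1 α=1/3: [157/3, 47/3, 115/3]
L2 α=5/7: [3959/21, 3904/21, 1685/21]
L3 α=1/2: [6731/42, 7033/42, 6389/42]
→ [160, 167, 152]

at x=1,y=0 over L1,L2,L3:
+L1 (α=1/2) → [39/2, 85/2, 89]
+L2 (α=1/3) → [164/3, 272/3, 350/3]
+L3 (α=1/2) → [199/3, 193/3, 373/3]
= [66, 64, 124]


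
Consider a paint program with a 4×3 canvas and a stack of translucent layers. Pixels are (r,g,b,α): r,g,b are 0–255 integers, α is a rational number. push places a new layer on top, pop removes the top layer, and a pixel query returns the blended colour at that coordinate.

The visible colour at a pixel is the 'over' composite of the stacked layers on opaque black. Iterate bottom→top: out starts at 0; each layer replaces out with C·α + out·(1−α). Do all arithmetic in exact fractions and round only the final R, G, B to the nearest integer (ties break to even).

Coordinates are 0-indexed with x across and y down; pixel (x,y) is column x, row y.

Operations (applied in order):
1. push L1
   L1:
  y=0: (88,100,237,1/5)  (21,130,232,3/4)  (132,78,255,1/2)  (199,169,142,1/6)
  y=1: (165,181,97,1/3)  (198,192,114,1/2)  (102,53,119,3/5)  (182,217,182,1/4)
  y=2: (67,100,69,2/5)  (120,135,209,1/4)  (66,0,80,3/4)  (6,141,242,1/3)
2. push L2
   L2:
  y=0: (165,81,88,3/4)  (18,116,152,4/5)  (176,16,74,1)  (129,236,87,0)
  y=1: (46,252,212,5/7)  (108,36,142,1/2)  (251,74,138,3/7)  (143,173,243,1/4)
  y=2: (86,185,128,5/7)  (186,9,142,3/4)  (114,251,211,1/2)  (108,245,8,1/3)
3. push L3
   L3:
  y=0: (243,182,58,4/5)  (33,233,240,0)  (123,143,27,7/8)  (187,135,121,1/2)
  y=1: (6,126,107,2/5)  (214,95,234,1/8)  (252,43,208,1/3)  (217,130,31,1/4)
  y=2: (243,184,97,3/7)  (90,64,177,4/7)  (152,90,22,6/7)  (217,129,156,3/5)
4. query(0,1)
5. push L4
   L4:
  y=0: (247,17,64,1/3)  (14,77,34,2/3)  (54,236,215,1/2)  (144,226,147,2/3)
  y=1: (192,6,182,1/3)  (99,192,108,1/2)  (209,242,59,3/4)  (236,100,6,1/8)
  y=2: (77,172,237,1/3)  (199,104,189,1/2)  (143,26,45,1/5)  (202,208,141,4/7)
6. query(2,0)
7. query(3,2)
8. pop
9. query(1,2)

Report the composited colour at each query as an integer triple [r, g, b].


query (0,1) [L1,L2,L3] — begin 0,0,0
L1 α=1/3: [55, 181/3, 97/3]
L2 α=5/7: [340/7, 4142/21, 482/3]
L3 α=2/5: [1104/35, 5906/35, 696/5]
rounded: [32, 169, 139]

(2,0) stack=L1,L2,L3,L4; from [0,0,0]:
after L1 α=1/2: [66, 39, 255/2]
after L2 α=1: [176, 16, 74]
after L3 α=7/8: [1037/8, 1017/8, 263/8]
after L4 α=1/2: [1469/16, 2905/16, 1983/16]
= [92, 182, 124]

at x=3,y=2 over L1,L2,L3,L4:
L1 α=1/3: [2, 47, 242/3]
L2 α=1/3: [112/3, 113, 508/9]
L3 α=3/5: [2177/15, 613/5, 5228/45]
L4 α=4/7: [6217/35, 857/5, 13688/105]
rounded: [178, 171, 130]

(1,2) stack=L1,L2,L3; from [0,0,0]:
after L1 α=1/4: [30, 135/4, 209/4]
after L2 α=3/4: [147, 243/16, 1913/16]
after L3 α=4/7: [801/7, 4825/112, 17067/112]
rounded: [114, 43, 152]


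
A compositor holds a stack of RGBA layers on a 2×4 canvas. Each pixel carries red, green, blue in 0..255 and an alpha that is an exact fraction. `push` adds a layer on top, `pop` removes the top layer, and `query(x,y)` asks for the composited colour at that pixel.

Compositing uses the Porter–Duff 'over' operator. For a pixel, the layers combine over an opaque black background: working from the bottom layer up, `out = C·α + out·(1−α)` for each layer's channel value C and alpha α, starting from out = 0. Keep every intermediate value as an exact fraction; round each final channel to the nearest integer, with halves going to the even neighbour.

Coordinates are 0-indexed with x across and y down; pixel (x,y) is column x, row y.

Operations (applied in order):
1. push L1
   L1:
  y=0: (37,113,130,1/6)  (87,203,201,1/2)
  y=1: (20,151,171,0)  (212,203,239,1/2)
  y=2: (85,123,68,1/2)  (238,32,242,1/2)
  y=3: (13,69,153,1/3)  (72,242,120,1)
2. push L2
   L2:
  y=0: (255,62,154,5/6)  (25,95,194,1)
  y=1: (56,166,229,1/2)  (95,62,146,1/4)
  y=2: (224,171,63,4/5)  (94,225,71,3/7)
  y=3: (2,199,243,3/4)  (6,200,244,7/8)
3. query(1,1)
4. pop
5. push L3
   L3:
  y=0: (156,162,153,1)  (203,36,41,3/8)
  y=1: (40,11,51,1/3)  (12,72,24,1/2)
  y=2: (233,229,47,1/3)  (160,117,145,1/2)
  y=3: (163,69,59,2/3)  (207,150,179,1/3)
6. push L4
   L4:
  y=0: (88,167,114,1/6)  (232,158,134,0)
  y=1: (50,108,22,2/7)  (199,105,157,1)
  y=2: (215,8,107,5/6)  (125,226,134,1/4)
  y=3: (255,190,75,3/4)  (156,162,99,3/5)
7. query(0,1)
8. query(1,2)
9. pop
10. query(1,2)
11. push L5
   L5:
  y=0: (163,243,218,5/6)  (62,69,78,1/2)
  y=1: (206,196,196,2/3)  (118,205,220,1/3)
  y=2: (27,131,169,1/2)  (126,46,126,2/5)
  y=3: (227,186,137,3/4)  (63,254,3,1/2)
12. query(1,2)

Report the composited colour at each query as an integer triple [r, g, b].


(1,1) stack=L1,L2; from [0,0,0]:
L1 α=1/2: [106, 203/2, 239/2]
L2 α=1/4: [413/4, 733/8, 1009/8]
rounded: [103, 92, 126]

at x=0,y=1 over L1,L3,L4:
+L1 (α=0) → [0, 0, 0]
+L3 (α=1/3) → [40/3, 11/3, 17]
+L4 (α=2/7) → [500/21, 703/21, 129/7]
= [24, 33, 18]

at x=1,y=2 over L1,L3,L4:
+L1 (α=1/2) → [119, 16, 121]
+L3 (α=1/2) → [279/2, 133/2, 133]
+L4 (α=1/4) → [1087/8, 851/8, 533/4]
= [136, 106, 133]

(1,2) stack=L1,L3; from [0,0,0]:
+L1 (α=1/2) → [119, 16, 121]
+L3 (α=1/2) → [279/2, 133/2, 133]
= [140, 66, 133]

(1,2) stack=L1,L3,L5; from [0,0,0]:
after L1 α=1/2: [119, 16, 121]
after L3 α=1/2: [279/2, 133/2, 133]
after L5 α=2/5: [1341/10, 583/10, 651/5]
rounded: [134, 58, 130]


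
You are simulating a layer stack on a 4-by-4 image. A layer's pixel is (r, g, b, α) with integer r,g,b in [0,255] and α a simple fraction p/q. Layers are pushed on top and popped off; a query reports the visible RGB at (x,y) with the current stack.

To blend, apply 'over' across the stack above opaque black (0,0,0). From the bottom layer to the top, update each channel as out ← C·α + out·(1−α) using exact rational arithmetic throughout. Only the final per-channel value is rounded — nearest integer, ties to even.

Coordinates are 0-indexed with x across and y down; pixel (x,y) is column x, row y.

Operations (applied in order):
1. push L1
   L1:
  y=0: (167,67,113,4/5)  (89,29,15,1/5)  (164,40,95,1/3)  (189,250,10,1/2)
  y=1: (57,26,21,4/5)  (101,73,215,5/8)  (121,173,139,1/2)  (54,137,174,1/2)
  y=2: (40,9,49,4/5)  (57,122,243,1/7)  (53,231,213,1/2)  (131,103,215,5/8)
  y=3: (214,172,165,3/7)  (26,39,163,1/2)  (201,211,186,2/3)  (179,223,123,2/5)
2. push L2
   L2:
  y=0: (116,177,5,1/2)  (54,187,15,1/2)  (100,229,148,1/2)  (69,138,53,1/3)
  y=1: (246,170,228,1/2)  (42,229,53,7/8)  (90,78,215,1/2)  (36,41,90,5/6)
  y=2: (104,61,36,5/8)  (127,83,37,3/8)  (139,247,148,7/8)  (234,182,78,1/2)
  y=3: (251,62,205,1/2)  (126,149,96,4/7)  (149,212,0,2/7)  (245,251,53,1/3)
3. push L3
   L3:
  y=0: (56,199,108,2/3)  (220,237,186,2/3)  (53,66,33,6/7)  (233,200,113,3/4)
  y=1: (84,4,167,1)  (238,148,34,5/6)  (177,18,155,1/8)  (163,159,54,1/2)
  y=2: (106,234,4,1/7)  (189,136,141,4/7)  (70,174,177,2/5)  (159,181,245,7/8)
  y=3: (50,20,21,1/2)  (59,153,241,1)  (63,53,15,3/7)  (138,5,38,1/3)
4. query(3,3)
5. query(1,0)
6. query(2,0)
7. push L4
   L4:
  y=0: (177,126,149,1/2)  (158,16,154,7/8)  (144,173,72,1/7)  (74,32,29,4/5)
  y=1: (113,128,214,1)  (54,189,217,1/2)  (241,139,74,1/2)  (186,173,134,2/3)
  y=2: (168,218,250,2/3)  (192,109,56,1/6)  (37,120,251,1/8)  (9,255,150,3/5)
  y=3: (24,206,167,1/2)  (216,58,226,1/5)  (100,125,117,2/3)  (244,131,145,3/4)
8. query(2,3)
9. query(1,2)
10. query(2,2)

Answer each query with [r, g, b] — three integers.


(3,3) stack=L1,L2,L3; from [0,0,0]:
after L1 α=2/5: [358/5, 446/5, 246/5]
after L2 α=1/3: [647/5, 2147/15, 757/15]
after L3 α=1/3: [1984/15, 4369/45, 2084/45]
→ [132, 97, 46]

at x=1,y=0 over L1,L2,L3:
+L1 (α=1/5) → [89/5, 29/5, 3]
+L2 (α=1/2) → [359/10, 482/5, 9]
+L3 (α=2/3) → [4759/30, 2852/15, 127]
→ [159, 190, 127]

(2,0) stack=L1,L2,L3; from [0,0,0]:
after L1 α=1/3: [164/3, 40/3, 95/3]
after L2 α=1/2: [232/3, 727/6, 539/6]
after L3 α=6/7: [1186/21, 3103/42, 1727/42]
→ [56, 74, 41]

(2,3) stack=L1,L2,L3,L4; from [0,0,0]:
L1 α=2/3: [134, 422/3, 124]
L2 α=2/7: [968/7, 3382/21, 620/7]
L3 α=3/7: [5195/49, 16867/147, 2795/49]
L4 α=2/3: [14995/147, 53617/441, 14261/147]
→ [102, 122, 97]

query (1,2) [L1,L2,L3,L4] — begin 0,0,0
L1 α=1/7: [57/7, 122/7, 243/7]
L2 α=3/8: [369/7, 2353/56, 249/7]
L3 α=4/7: [6399/49, 37523/392, 4695/49]
L4 α=1/6: [13801/98, 76781/784, 26219/294]
rounded: [141, 98, 89]

at x=2,y=2 over L1,L2,L3,L4:
L1 α=1/2: [53/2, 231/2, 213/2]
L2 α=7/8: [1999/16, 3689/16, 2285/16]
L3 α=2/5: [8237/80, 3327/16, 12519/80]
L4 α=1/8: [60619/640, 25209/128, 107713/640]
= [95, 197, 168]


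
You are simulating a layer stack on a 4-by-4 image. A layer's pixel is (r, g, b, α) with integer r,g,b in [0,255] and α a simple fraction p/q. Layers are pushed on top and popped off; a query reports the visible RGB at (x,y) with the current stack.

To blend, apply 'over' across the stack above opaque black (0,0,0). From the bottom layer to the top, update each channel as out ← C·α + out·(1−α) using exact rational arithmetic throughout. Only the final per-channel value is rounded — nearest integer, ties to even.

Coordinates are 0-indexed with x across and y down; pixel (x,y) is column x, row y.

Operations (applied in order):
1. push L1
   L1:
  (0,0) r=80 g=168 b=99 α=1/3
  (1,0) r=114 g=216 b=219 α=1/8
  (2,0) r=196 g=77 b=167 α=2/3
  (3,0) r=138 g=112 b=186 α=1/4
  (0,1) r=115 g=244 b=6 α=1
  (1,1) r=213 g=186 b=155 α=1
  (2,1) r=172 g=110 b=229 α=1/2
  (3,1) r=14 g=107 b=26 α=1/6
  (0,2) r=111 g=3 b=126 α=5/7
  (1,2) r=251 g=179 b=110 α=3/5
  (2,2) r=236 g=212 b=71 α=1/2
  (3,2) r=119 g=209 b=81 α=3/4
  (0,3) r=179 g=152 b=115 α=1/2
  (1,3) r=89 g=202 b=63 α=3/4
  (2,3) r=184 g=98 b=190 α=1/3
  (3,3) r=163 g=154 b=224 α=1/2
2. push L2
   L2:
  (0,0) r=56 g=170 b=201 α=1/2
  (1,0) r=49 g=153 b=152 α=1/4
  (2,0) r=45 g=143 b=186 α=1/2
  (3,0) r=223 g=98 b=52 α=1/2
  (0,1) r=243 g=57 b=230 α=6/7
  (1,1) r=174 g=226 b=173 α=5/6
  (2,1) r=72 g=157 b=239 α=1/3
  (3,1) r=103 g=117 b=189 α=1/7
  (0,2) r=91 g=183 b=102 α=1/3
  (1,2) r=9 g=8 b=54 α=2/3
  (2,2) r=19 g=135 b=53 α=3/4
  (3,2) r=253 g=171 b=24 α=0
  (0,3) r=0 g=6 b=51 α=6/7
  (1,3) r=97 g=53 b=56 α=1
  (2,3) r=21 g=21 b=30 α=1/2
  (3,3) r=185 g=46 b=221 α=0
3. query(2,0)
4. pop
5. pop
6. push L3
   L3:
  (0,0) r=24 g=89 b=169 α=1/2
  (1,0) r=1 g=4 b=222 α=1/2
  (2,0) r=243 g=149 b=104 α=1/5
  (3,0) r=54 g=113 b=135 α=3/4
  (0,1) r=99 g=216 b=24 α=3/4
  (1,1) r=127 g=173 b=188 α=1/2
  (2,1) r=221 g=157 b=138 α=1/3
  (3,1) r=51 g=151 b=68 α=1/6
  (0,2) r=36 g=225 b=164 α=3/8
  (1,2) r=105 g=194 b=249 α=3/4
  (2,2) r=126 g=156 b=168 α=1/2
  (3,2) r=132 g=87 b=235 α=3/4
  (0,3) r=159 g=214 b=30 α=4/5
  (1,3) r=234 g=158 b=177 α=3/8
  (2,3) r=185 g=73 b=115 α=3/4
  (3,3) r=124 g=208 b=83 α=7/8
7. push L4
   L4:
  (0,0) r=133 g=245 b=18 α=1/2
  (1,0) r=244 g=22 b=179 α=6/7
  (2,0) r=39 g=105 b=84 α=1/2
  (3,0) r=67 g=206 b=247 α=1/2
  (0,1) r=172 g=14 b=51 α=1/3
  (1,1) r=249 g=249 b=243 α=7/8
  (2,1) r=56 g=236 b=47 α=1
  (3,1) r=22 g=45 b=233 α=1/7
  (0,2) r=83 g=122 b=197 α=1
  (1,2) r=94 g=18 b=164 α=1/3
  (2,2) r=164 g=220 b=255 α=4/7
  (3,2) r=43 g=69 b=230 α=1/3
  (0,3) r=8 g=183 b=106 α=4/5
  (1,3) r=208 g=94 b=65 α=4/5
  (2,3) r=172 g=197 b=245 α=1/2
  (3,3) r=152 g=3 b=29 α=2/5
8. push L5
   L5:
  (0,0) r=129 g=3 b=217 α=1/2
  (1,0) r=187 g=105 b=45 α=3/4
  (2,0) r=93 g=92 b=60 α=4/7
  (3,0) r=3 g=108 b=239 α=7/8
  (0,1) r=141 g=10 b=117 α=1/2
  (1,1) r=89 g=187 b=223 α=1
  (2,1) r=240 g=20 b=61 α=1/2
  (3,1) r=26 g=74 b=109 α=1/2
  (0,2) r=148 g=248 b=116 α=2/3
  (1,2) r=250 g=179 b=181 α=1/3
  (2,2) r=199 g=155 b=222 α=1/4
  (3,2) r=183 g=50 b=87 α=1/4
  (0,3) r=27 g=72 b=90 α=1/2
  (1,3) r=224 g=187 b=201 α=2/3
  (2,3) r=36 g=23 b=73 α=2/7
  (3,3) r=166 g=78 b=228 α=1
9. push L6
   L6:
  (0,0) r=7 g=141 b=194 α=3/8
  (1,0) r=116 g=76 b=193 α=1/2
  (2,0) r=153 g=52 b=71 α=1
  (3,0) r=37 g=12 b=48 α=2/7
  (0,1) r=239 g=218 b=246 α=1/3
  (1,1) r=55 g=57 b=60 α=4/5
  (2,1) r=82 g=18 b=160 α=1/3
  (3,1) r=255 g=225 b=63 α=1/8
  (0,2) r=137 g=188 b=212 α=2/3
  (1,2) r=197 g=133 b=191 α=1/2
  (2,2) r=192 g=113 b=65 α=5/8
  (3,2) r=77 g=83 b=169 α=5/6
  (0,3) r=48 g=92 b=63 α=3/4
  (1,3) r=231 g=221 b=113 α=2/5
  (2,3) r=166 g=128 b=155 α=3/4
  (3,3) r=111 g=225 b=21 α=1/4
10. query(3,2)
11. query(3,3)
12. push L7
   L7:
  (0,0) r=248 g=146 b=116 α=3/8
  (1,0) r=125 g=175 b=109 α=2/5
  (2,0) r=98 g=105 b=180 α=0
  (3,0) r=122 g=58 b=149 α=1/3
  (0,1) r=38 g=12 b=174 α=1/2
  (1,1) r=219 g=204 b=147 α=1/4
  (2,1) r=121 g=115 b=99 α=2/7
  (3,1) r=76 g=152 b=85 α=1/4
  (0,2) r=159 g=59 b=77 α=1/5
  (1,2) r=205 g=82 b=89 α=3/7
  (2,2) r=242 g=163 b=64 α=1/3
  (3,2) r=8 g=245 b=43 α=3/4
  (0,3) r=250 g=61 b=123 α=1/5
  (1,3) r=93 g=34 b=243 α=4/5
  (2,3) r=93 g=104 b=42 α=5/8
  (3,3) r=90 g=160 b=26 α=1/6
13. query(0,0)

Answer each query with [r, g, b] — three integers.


(2,0) stack=L1,L2; from [0,0,0]:
L1 α=2/3: [392/3, 154/3, 334/3]
L2 α=1/2: [527/6, 583/6, 446/3]
= [88, 97, 149]

at x=3,y=2 over L3,L4,L5,L6:
L3 α=3/4: [99, 261/4, 705/4]
L4 α=1/3: [241/3, 133/2, 1165/6]
L5 α=1/4: [106, 499/8, 1339/8]
L6 α=5/6: [491/6, 1273/16, 8099/48]
= [82, 80, 169]

query (3,3) [L3,L4,L5,L6] — begin 0,0,0
L3 α=7/8: [217/2, 182, 581/8]
L4 α=2/5: [1259/10, 552/5, 2207/40]
L5 α=1: [166, 78, 228]
L6 α=1/4: [609/4, 459/4, 705/4]
→ [152, 115, 176]

at x=0,y=0 over L3,L4,L5,L6,L7:
after L3 α=1/2: [12, 89/2, 169/2]
after L4 α=1/2: [145/2, 579/4, 205/4]
after L5 α=1/2: [403/4, 591/8, 1073/8]
after L6 α=3/8: [2099/32, 6339/64, 10021/64]
after L7 α=3/8: [34303/256, 59727/512, 72377/512]
→ [134, 117, 141]


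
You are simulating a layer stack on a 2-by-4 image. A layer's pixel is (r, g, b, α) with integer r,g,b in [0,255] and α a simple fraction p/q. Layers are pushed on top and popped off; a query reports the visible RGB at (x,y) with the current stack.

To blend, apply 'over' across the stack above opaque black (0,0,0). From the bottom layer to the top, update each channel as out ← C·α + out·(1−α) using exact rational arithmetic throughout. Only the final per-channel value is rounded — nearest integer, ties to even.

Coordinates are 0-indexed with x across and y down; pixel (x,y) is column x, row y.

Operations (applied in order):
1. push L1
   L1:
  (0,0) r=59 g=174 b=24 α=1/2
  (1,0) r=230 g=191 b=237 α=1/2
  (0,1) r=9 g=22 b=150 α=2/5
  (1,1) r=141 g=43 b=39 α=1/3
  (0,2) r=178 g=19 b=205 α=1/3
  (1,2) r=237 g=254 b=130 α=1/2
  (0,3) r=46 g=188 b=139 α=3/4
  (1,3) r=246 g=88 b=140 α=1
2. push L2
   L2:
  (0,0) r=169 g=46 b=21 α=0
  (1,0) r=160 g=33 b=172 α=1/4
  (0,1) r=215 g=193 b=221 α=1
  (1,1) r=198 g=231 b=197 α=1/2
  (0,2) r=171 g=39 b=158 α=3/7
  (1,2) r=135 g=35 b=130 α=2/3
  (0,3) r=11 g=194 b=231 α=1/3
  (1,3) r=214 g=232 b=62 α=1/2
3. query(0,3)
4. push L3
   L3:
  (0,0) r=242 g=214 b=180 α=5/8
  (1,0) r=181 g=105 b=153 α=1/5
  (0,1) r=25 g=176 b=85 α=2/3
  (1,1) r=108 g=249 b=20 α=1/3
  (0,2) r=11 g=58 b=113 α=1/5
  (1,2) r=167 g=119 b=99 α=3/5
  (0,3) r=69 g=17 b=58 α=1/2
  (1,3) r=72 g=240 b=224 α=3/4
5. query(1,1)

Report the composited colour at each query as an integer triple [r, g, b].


query (0,3) [L1,L2] — begin 0,0,0
L1 α=3/4: [69/2, 141, 417/4]
L2 α=1/3: [80/3, 476/3, 293/2]
rounded: [27, 159, 146]

(1,1) stack=L1,L2,L3; from [0,0,0]:
+L1 (α=1/3) → [47, 43/3, 13]
+L2 (α=1/2) → [245/2, 368/3, 105]
+L3 (α=1/3) → [353/3, 1483/9, 230/3]
rounded: [118, 165, 77]


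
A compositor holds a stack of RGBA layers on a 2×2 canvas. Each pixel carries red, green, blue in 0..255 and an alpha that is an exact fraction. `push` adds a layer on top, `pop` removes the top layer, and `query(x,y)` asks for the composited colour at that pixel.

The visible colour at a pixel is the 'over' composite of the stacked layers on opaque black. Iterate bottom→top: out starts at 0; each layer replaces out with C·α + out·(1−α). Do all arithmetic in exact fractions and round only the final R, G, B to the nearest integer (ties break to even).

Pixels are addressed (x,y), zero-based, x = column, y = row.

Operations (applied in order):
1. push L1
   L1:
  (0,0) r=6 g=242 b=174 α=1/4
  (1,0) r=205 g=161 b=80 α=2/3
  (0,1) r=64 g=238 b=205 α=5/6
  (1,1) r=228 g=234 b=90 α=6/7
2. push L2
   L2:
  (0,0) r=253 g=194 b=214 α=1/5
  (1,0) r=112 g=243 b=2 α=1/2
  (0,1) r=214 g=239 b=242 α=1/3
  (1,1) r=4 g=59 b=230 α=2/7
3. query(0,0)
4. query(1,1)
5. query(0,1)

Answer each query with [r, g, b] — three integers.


query (0,0) [L1,L2] — begin 0,0,0
+L1 (α=1/4) → [3/2, 121/2, 87/2]
+L2 (α=1/5) → [259/5, 436/5, 388/5]
= [52, 87, 78]

query (1,1) [L1,L2] — begin 0,0,0
L1 α=6/7: [1368/7, 1404/7, 540/7]
L2 α=2/7: [6896/49, 7846/49, 5920/49]
rounded: [141, 160, 121]

query (0,1) [L1,L2] — begin 0,0,0
+L1 (α=5/6) → [160/3, 595/3, 1025/6]
+L2 (α=1/3) → [962/9, 1907/9, 1751/9]
→ [107, 212, 195]


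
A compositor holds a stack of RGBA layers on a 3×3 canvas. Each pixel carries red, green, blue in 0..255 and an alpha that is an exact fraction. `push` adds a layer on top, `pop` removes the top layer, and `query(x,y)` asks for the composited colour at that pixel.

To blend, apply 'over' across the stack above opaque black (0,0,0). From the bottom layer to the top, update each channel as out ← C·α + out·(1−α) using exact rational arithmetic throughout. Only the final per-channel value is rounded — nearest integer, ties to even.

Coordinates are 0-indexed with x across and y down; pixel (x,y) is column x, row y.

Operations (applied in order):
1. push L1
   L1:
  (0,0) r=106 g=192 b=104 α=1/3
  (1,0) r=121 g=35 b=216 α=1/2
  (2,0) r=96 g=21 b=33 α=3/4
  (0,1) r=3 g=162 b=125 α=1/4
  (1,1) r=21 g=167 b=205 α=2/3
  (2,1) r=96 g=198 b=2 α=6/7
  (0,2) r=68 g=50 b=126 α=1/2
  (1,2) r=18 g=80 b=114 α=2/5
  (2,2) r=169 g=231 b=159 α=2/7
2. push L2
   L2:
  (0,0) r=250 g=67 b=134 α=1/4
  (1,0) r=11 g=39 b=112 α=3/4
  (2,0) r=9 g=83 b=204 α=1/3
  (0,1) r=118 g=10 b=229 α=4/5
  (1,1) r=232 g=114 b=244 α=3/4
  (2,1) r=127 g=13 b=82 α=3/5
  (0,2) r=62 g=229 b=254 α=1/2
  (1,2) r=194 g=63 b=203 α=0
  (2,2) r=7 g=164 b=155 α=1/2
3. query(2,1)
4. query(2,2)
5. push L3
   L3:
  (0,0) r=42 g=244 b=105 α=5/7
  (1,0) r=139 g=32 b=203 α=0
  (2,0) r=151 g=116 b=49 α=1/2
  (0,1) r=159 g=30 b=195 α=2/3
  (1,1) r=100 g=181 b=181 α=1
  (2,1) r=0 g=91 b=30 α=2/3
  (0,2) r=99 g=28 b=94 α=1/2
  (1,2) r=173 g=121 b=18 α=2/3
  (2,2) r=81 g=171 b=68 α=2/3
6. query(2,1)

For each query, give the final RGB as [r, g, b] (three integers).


at x=2,y=1 over L1,L2:
L1 α=6/7: [576/7, 1188/7, 12/7]
L2 α=3/5: [3819/35, 2649/35, 1746/35]
rounded: [109, 76, 50]

(2,2) stack=L1,L2; from [0,0,0]:
L1 α=2/7: [338/7, 66, 318/7]
L2 α=1/2: [387/14, 115, 1403/14]
= [28, 115, 100]

at x=2,y=1 over L1,L2,L3:
after L1 α=6/7: [576/7, 1188/7, 12/7]
after L2 α=3/5: [3819/35, 2649/35, 1746/35]
after L3 α=2/3: [1273/35, 9019/105, 1282/35]
rounded: [36, 86, 37]


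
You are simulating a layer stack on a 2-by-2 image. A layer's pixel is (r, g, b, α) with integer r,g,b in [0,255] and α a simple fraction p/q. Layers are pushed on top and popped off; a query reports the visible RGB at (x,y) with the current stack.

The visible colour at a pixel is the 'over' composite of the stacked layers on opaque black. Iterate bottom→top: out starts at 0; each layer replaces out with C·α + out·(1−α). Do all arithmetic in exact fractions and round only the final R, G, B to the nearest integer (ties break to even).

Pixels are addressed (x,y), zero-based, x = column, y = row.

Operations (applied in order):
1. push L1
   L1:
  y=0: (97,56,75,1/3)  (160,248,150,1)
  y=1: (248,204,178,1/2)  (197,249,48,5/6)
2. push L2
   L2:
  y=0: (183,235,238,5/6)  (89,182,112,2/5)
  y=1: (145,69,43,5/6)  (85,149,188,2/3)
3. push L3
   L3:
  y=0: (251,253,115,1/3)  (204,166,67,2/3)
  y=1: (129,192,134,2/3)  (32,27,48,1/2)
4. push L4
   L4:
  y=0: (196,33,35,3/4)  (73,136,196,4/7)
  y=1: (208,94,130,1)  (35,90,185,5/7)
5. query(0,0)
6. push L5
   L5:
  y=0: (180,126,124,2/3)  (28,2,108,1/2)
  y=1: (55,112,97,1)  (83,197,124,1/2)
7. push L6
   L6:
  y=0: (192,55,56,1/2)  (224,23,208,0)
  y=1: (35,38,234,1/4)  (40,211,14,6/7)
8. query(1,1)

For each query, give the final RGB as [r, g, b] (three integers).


at x=0,y=0 over L1,L2,L3,L4:
L1 α=1/3: [97/3, 56/3, 25]
L2 α=5/6: [1421/9, 3581/18, 405/2]
L3 α=1/3: [5101/27, 5858/27, 520/3]
L4 α=3/4: [20977/108, 8531/108, 835/12]
rounded: [194, 79, 70]

at x=1,y=1 over L1,L2,L3,L4,L5,L6:
after L1 α=5/6: [985/6, 415/2, 40]
after L2 α=2/3: [2005/18, 337/2, 416/3]
after L3 α=1/2: [2581/36, 391/4, 280/3]
after L4 α=5/7: [5731/126, 1291/14, 3335/21]
after L5 α=1/2: [16189/252, 4049/28, 5939/42]
after L6 α=6/7: [76669/1764, 39497/196, 9467/294]
rounded: [43, 202, 32]


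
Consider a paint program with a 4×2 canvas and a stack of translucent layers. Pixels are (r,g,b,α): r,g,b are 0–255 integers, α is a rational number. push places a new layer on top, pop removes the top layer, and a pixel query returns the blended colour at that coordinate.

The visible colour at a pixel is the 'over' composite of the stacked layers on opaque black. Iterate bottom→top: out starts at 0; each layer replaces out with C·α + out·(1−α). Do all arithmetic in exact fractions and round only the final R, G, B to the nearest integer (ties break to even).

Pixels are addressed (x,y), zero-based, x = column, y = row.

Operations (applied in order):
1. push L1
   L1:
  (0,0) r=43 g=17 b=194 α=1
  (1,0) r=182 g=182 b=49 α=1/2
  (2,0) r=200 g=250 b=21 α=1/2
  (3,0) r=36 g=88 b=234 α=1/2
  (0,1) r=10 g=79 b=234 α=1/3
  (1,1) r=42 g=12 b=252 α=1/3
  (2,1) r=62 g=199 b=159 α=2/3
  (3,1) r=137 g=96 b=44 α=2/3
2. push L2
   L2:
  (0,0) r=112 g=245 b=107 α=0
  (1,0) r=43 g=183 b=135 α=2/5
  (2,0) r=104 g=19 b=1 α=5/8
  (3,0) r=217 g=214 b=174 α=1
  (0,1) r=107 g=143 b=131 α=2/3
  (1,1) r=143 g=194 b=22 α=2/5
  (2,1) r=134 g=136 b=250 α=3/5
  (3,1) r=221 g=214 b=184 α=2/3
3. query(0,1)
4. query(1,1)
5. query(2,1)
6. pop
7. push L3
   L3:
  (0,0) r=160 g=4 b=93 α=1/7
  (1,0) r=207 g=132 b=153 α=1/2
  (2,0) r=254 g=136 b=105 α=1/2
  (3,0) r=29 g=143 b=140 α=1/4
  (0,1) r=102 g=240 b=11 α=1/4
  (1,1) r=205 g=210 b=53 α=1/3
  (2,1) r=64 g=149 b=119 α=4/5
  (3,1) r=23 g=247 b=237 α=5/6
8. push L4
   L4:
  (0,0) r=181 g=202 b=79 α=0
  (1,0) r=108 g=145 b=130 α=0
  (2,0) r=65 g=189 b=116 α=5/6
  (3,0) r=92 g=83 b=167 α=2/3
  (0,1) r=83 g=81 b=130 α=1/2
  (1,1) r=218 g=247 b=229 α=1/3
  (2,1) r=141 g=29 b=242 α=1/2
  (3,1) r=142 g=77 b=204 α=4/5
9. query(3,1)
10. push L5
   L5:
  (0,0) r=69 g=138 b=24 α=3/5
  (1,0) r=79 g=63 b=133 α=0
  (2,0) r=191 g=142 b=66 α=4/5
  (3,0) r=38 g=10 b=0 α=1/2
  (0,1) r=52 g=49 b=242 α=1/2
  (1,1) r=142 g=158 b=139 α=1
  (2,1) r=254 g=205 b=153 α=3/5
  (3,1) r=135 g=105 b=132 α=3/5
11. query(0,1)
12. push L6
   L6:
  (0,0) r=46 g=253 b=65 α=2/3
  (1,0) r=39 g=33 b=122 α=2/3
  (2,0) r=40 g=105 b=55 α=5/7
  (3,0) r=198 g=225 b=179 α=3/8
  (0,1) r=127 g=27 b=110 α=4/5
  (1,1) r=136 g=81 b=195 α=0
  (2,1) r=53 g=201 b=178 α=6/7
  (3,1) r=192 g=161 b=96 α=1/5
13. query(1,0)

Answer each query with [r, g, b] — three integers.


query (0,1) [L1,L2] — begin 0,0,0
+L1 (α=1/3) → [10/3, 79/3, 78]
+L2 (α=2/3) → [652/9, 937/9, 340/3]
rounded: [72, 104, 113]

at x=1,y=1 over L1,L2:
L1 α=1/3: [14, 4, 84]
L2 α=2/5: [328/5, 80, 296/5]
rounded: [66, 80, 59]

(2,1) stack=L1,L2; from [0,0,0]:
+L1 (α=2/3) → [124/3, 398/3, 106]
+L2 (α=3/5) → [1454/15, 404/3, 962/5]
= [97, 135, 192]

(3,1) stack=L1,L3,L4; from [0,0,0]:
after L1 α=2/3: [274/3, 64, 88/3]
after L3 α=5/6: [619/18, 433/2, 3643/18]
after L4 α=4/5: [10843/90, 1049/10, 18331/90]
= [120, 105, 204]

(0,1) stack=L1,L3,L4,L5; from [0,0,0]:
+L1 (α=1/3) → [10/3, 79/3, 78]
+L3 (α=1/4) → [28, 319/4, 245/4]
+L4 (α=1/2) → [111/2, 643/8, 765/8]
+L5 (α=1/2) → [215/4, 1035/16, 2701/16]
→ [54, 65, 169]

query (1,0) [L1,L3,L4,L5,L6] — begin 0,0,0
L1 α=1/2: [91, 91, 49/2]
L3 α=1/2: [149, 223/2, 355/4]
L4 α=0: [149, 223/2, 355/4]
L5 α=0: [149, 223/2, 355/4]
L6 α=2/3: [227/3, 355/6, 1331/12]
= [76, 59, 111]


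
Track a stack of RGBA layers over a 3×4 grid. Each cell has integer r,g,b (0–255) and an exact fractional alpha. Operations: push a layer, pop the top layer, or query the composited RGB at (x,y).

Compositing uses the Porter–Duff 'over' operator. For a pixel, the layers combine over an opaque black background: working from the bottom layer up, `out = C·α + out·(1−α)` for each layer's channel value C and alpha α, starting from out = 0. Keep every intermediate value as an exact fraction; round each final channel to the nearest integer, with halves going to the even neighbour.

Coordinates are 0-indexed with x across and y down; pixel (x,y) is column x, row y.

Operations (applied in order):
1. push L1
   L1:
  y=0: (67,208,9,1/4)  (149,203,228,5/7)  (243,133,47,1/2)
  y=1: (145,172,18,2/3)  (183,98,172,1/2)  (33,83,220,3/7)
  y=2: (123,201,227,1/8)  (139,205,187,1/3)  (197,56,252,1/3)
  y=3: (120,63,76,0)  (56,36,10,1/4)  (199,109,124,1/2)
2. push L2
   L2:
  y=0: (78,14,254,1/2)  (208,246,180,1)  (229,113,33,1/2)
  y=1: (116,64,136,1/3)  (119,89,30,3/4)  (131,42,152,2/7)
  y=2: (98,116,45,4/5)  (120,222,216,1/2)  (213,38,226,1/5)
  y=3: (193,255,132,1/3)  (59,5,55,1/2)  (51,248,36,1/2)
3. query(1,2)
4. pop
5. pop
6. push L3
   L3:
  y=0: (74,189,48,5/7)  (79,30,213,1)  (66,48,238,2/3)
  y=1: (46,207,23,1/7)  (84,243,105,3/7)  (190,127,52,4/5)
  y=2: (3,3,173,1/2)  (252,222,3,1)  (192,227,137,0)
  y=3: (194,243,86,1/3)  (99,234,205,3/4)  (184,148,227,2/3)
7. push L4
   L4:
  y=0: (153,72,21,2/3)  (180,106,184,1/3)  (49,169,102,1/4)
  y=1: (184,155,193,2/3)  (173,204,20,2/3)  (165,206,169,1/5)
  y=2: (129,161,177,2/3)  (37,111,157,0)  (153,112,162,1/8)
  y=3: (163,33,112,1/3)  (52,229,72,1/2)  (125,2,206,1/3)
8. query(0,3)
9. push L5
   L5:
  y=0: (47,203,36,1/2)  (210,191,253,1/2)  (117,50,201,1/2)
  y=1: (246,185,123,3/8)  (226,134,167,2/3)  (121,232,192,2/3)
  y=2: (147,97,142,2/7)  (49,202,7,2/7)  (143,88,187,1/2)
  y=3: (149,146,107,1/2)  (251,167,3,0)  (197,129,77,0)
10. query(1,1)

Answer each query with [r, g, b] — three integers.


(1,2) stack=L1,L2; from [0,0,0]:
L1 α=1/3: [139/3, 205/3, 187/3]
L2 α=1/2: [499/6, 871/6, 835/6]
= [83, 145, 139]

at x=0,y=3 over L3,L4:
L3 α=1/3: [194/3, 81, 86/3]
L4 α=1/3: [877/9, 65, 508/9]
rounded: [97, 65, 56]

query (1,1) [L3,L4,L5] — begin 0,0,0
L3 α=3/7: [36, 729/7, 45]
L4 α=2/3: [382/3, 1195/7, 85/3]
L5 α=2/3: [1738/9, 3071/21, 1087/9]
→ [193, 146, 121]


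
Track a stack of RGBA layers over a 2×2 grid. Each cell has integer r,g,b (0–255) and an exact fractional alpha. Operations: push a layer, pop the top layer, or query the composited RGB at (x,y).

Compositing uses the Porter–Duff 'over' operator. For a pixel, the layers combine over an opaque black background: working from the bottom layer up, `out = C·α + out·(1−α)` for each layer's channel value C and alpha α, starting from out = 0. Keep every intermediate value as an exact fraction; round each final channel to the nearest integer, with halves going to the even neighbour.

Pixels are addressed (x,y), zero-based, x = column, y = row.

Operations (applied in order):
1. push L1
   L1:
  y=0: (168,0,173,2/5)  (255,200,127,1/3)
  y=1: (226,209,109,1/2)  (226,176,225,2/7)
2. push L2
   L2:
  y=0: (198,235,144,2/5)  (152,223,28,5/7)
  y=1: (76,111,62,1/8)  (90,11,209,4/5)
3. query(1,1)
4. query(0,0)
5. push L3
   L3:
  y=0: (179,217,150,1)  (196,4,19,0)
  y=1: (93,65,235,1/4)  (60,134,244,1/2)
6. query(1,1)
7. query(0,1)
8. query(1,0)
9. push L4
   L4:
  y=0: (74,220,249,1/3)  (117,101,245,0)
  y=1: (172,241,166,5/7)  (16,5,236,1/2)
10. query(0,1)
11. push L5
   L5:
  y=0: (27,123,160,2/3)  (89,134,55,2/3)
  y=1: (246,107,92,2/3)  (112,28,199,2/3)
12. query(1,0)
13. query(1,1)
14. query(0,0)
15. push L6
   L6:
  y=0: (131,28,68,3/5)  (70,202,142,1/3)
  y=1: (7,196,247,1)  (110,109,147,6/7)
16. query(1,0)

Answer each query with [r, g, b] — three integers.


query (1,1) [L1,L2] — begin 0,0,0
+L1 (α=2/7) → [452/7, 352/7, 450/7]
+L2 (α=4/5) → [2972/35, 132/7, 6302/35]
rounded: [85, 19, 180]

at x=0,y=0 over L1,L2:
after L1 α=2/5: [336/5, 0, 346/5]
after L2 α=2/5: [2988/25, 94, 2478/25]
rounded: [120, 94, 99]

(1,1) stack=L1,L2,L3; from [0,0,0]:
after L1 α=2/7: [452/7, 352/7, 450/7]
after L2 α=4/5: [2972/35, 132/7, 6302/35]
after L3 α=1/2: [2536/35, 535/7, 7421/35]
rounded: [72, 76, 212]

(0,1) stack=L1,L2,L3; from [0,0,0]:
L1 α=1/2: [113, 209/2, 109/2]
L2 α=1/8: [867/8, 1685/16, 887/16]
L3 α=1/4: [3345/32, 6095/64, 6421/64]
rounded: [105, 95, 100]

(1,0) stack=L1,L2,L3; from [0,0,0]:
L1 α=1/3: [85, 200/3, 127/3]
L2 α=5/7: [930/7, 535/3, 674/21]
L3 α=0: [930/7, 535/3, 674/21]
rounded: [133, 178, 32]

(0,1) stack=L1,L2,L3,L4; from [0,0,0]:
L1 α=1/2: [113, 209/2, 109/2]
L2 α=1/8: [867/8, 1685/16, 887/16]
L3 α=1/4: [3345/32, 6095/64, 6421/64]
L4 α=5/7: [17105/112, 44655/224, 32981/224]
→ [153, 199, 147]

at x=1,y=0 over L1,L2,L3,L4,L5:
after L1 α=1/3: [85, 200/3, 127/3]
after L2 α=5/7: [930/7, 535/3, 674/21]
after L3 α=0: [930/7, 535/3, 674/21]
after L4 α=0: [930/7, 535/3, 674/21]
after L5 α=2/3: [2176/21, 1339/9, 2984/63]
→ [104, 149, 47]

(1,1) stack=L1,L2,L3,L4,L5; from [0,0,0]:
after L1 α=2/7: [452/7, 352/7, 450/7]
after L2 α=4/5: [2972/35, 132/7, 6302/35]
after L3 α=1/2: [2536/35, 535/7, 7421/35]
after L4 α=1/2: [1548/35, 285/7, 15681/70]
after L5 α=2/3: [9388/105, 677/21, 43541/210]
= [89, 32, 207]

at x=0,y=0 over L1,L2,L3,L4,L5:
+L1 (α=2/5) → [336/5, 0, 346/5]
+L2 (α=2/5) → [2988/25, 94, 2478/25]
+L3 (α=1) → [179, 217, 150]
+L4 (α=1/3) → [144, 218, 183]
+L5 (α=2/3) → [66, 464/3, 503/3]
rounded: [66, 155, 168]

(1,0) stack=L1,L2,L3,L4,L5,L6; from [0,0,0]:
after L1 α=1/3: [85, 200/3, 127/3]
after L2 α=5/7: [930/7, 535/3, 674/21]
after L3 α=0: [930/7, 535/3, 674/21]
after L4 α=0: [930/7, 535/3, 674/21]
after L5 α=2/3: [2176/21, 1339/9, 2984/63]
after L6 α=1/3: [5822/63, 4496/27, 14914/189]
→ [92, 167, 79]


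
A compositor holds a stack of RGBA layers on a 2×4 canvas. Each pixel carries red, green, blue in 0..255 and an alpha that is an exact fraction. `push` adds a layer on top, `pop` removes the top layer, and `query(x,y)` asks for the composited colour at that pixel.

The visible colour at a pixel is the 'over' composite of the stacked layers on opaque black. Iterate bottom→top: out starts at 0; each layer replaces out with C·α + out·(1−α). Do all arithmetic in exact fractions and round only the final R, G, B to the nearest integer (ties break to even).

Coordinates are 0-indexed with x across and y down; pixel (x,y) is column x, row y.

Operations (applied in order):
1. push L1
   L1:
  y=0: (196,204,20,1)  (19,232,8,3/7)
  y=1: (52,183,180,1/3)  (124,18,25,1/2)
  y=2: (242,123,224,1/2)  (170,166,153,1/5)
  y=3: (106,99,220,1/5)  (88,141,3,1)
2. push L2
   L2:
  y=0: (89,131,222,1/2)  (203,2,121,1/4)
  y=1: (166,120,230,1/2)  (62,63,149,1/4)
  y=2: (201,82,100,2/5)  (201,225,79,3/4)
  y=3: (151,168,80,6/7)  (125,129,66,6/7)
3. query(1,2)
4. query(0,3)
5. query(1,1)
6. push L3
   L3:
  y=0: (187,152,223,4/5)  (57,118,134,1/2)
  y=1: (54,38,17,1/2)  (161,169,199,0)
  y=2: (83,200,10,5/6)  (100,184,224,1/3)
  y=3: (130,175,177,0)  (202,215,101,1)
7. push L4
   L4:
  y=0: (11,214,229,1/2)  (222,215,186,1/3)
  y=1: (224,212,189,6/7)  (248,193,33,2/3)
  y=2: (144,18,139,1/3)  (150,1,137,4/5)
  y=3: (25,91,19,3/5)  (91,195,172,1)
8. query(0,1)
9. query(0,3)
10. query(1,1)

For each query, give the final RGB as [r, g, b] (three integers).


at x=1,y=2 over L1,L2:
after L1 α=1/5: [34, 166/5, 153/5]
after L2 α=3/4: [637/4, 3541/20, 669/10]
= [159, 177, 67]

at x=0,y=3 over L1,L2:
after L1 α=1/5: [106/5, 99/5, 44]
after L2 α=6/7: [4636/35, 5139/35, 524/7]
→ [132, 147, 75]

query (1,1) [L1,L2] — begin 0,0,0
after L1 α=1/2: [62, 9, 25/2]
after L2 α=1/4: [62, 45/2, 373/8]
→ [62, 22, 47]

(0,1) stack=L1,L2,L3,L4; from [0,0,0]:
+L1 (α=1/3) → [52/3, 61, 60]
+L2 (α=1/2) → [275/3, 181/2, 145]
+L3 (α=1/2) → [437/6, 257/4, 81]
+L4 (α=6/7) → [8501/42, 5345/28, 1215/7]
rounded: [202, 191, 174]

(0,3) stack=L1,L2,L3,L4; from [0,0,0]:
after L1 α=1/5: [106/5, 99/5, 44]
after L2 α=6/7: [4636/35, 5139/35, 524/7]
after L3 α=0: [4636/35, 5139/35, 524/7]
after L4 α=3/5: [11897/175, 19833/175, 1447/35]
rounded: [68, 113, 41]

at x=1,y=1 over L1,L2,L3,L4:
after L1 α=1/2: [62, 9, 25/2]
after L2 α=1/4: [62, 45/2, 373/8]
after L3 α=0: [62, 45/2, 373/8]
after L4 α=2/3: [186, 817/6, 901/24]
→ [186, 136, 38]


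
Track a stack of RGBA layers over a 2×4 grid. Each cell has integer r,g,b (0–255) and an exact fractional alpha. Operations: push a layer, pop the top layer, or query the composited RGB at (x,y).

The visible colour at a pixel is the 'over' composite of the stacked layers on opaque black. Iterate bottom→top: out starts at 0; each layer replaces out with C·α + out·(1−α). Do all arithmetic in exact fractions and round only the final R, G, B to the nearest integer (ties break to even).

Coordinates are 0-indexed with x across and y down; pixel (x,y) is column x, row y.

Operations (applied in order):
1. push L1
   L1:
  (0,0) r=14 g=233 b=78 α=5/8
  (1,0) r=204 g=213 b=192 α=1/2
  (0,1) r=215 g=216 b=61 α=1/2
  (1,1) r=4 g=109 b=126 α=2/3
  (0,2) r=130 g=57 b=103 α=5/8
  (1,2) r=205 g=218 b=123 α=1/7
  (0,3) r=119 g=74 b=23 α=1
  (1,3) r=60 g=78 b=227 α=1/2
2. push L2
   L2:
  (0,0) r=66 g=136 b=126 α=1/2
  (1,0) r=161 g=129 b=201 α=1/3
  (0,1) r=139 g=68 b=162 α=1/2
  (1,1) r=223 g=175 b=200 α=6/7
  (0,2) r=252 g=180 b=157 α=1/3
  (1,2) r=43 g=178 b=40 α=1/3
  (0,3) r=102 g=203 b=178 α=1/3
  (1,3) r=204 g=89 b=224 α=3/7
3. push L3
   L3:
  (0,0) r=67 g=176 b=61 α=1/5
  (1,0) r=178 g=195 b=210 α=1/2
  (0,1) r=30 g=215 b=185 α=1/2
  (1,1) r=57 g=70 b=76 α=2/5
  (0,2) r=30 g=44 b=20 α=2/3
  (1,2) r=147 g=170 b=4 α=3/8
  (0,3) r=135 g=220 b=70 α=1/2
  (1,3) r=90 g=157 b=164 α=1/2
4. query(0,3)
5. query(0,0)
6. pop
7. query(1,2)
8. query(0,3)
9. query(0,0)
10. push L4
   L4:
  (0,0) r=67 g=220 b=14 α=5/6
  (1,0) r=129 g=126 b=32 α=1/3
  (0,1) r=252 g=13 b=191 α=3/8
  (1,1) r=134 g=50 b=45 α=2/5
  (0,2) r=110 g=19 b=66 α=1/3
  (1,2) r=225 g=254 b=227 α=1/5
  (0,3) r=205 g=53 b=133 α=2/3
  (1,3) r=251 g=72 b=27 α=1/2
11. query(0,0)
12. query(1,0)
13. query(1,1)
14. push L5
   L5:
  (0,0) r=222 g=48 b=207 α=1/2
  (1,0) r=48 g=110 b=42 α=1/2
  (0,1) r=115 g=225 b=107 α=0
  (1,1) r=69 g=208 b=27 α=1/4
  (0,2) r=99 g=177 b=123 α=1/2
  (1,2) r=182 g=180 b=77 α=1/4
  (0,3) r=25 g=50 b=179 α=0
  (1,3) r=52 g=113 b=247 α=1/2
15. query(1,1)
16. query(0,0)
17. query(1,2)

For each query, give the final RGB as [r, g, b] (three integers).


at x=0,y=3 over L1,L2,L3:
L1 α=1: [119, 74, 23]
L2 α=1/3: [340/3, 117, 224/3]
L3 α=1/2: [745/6, 337/2, 217/3]
= [124, 168, 72]

at x=0,y=0 over L1,L2,L3:
after L1 α=5/8: [35/4, 1165/8, 195/4]
after L2 α=1/2: [299/8, 2253/16, 699/8]
after L3 α=1/5: [433/10, 2957/20, 821/10]
→ [43, 148, 82]

query (1,2) [L1,L2] — begin 0,0,0
after L1 α=1/7: [205/7, 218/7, 123/7]
after L2 α=1/3: [237/7, 1682/21, 526/21]
rounded: [34, 80, 25]

(0,3) stack=L1,L2; from [0,0,0]:
L1 α=1: [119, 74, 23]
L2 α=1/3: [340/3, 117, 224/3]
→ [113, 117, 75]

query (0,0) [L1,L2] — begin 0,0,0
+L1 (α=5/8) → [35/4, 1165/8, 195/4]
+L2 (α=1/2) → [299/8, 2253/16, 699/8]
→ [37, 141, 87]

query (0,0) [L1,L2,L4] — begin 0,0,0
+L1 (α=5/8) → [35/4, 1165/8, 195/4]
+L2 (α=1/2) → [299/8, 2253/16, 699/8]
+L4 (α=5/6) → [993/16, 19853/96, 1259/48]
→ [62, 207, 26]

(1,0) stack=L1,L2,L4; from [0,0,0]:
after L1 α=1/2: [102, 213/2, 96]
after L2 α=1/3: [365/3, 114, 131]
after L4 α=1/3: [1117/9, 118, 98]
= [124, 118, 98]

(1,1) stack=L1,L2,L4; from [0,0,0]:
+L1 (α=2/3) → [8/3, 218/3, 84]
+L2 (α=6/7) → [4022/21, 3368/21, 1284/7]
+L4 (α=2/5) → [5898/35, 4068/35, 4482/35]
→ [169, 116, 128]

(1,1) stack=L1,L2,L4,L5; from [0,0,0]:
after L1 α=2/3: [8/3, 218/3, 84]
after L2 α=6/7: [4022/21, 3368/21, 1284/7]
after L4 α=2/5: [5898/35, 4068/35, 4482/35]
after L5 α=1/4: [20109/140, 4871/35, 14391/140]
rounded: [144, 139, 103]

query (0,0) [L1,L2,L4,L5] — begin 0,0,0
+L1 (α=5/8) → [35/4, 1165/8, 195/4]
+L2 (α=1/2) → [299/8, 2253/16, 699/8]
+L4 (α=5/6) → [993/16, 19853/96, 1259/48]
+L5 (α=1/2) → [4545/32, 24461/192, 11195/96]
= [142, 127, 117]

query (1,2) [L1,L2,L4,L5] — begin 0,0,0
+L1 (α=1/7) → [205/7, 218/7, 123/7]
+L2 (α=1/3) → [237/7, 1682/21, 526/21]
+L4 (α=1/5) → [2523/35, 12062/105, 6871/105]
+L5 (α=1/4) → [13939/140, 9181/70, 4783/70]
→ [100, 131, 68]
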